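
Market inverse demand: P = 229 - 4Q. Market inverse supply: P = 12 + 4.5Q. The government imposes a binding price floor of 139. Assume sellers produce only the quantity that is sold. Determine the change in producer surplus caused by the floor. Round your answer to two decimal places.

252.00

Without the control, 229 - 4Q = 12 + 4.5Q so Q* = 25.5294 and P* = 126.8824.
At P = 139, buyers demand (229 - 139)/4 = 22.5 while sellers would supply more, so the quantity traded is 22.5 at price 139.
PS goes from (1/2)(25.5294)(114.8824) = 1466.4394 to 1718.4375 (computed as (139 - 12)(22.5) - (1/2)(4.5)(22.5)^2), a change of 251.9981.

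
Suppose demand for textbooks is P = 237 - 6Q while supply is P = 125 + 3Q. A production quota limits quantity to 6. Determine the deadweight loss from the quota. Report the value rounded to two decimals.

Without the quota, 237 - 6Q = 125 + 3Q gives Q* = 12.4444.
At Q = 6 the demand price is 237 - 6(6) = 201 and the supply price is 125 + 3(6) = 143.
Deadweight loss is the triangle between the curves from 6 to 12.4444: (1/2)(201 - 143)(12.4444 - 6) = 186.8889.

186.89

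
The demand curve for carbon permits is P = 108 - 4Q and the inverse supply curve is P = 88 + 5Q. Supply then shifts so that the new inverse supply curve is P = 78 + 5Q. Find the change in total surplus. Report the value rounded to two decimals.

Initial equilibrium: Q_0 = 2.2222, P_0 = 99.1111; CS_0 = (1/2)(2.2222)(8.8889) = 9.8765, PS_0 = (1/2)(2.2222)(11.1111) = 12.3457.
New equilibrium: 108 - 4Q = 78 + 5Q gives Q_1 = 3.3333, P_1 = 94.6667; CS_1 = 22.2222, PS_1 = 27.7778.
Change in total surplus = (22.2222 + 27.7778) - (9.8765 + 12.3457) = 27.7778.

27.78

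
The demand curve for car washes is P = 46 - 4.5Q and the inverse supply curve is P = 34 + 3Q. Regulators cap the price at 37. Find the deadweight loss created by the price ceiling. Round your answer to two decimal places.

1.35

Without the control, 46 - 4.5Q = 34 + 3Q so Q* = 1.6 and P* = 38.8.
At the ceiling price 37, quantity supplied is (37 - 34)/3 = 1; supply is the short side, so Q = 1 trades at P = 37.
The lost-trades triangle has base Q* - 1 = 0.6 and height equal to the gap between the curves at Q = 1, which is 41.5 - 37 = 4.5. DWL = (1/2)(0.6)(4.5) = 1.35.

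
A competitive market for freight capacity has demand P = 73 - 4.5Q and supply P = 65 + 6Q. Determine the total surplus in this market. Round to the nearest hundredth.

Setting demand equal to supply, 8 = 10.5Q, so Q* = 0.7619 and P* = 69.5714.
Total surplus is the full triangle between the curves from 0 to Q*: (1/2)(0.7619)(73 - 65) = 3.0476.

3.05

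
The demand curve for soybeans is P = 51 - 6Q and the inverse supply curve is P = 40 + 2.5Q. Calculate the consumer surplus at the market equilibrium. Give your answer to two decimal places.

Setting demand equal to supply, 11 = 8.5Q, so Q* = 1.2941 and P* = 43.2353.
The demand choke price is 51, so CS = (1/2)(Q*)(51 - P*) = (1/2)(1.2941)(7.7647) = 5.0242.

5.02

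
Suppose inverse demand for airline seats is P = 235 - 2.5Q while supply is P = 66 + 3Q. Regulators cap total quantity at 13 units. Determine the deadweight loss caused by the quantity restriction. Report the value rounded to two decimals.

864.20

Without the quota, 235 - 2.5Q = 66 + 3Q gives Q* = 30.7273.
At Q = 13 the demand price is 235 - 2.5(13) = 202.5 and the supply price is 66 + 3(13) = 105.
DWL = (1/2)(gap between curves at 13) x (Q* - 13) = (1/2)(97.5)(17.7273) = 864.2045.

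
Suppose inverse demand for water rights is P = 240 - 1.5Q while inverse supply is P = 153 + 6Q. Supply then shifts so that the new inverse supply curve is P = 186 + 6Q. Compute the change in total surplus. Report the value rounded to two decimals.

Initial equilibrium: Q_0 = 11.6, P_0 = 222.6; CS_0 = (1/2)(11.6)(17.4) = 100.92, PS_0 = (1/2)(11.6)(69.6) = 403.68.
New equilibrium: 240 - 1.5Q = 186 + 6Q gives Q_1 = 7.2, P_1 = 229.2; CS_1 = 38.88, PS_1 = 155.52.
Change in total surplus = (38.88 + 155.52) - (100.92 + 403.68) = -310.2.

-310.20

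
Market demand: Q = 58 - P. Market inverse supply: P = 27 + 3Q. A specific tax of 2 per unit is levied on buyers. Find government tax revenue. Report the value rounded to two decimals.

14.50

Rewriting demand in inverse form: P = 58 - Q.
Without the tax, 58 - Q = 27 + 3Q so Q* = 7.75 and P* = 50.25.
A tax on buyers shifts demand down by 2: (58 - 2) - Q = 27 + 3Q, so Q_t = 7.25. Buyers pay P_b = 50.75; sellers receive P_s = P_b - 2 = 48.75.
Tax revenue = t x Q_t = 2 x 7.25 = 14.5.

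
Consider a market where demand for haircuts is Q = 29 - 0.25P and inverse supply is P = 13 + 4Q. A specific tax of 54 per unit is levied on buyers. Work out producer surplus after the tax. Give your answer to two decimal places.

75.03

Rewriting demand in inverse form: P = 116 - 4Q.
Pre-tax equilibrium: 116 - 4Q = 13 + 4Q gives Q* = 12.875, P* = 64.5.
A tax on buyers shifts demand down by 54: (116 - 54) - 4Q = 13 + 4Q, so Q_t = 6.125. Buyers pay P_b = 91.5; sellers receive P_s = P_b - 54 = 37.5.
Producer surplus is the triangle above supply below P_s: (1/2)(6.125)(37.5 - 13) = 75.0312.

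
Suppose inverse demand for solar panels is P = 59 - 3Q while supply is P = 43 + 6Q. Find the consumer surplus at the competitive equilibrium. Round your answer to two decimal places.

Set 59 - 3Q = 43 + 6Q, which gives 16 = 9Q, so Q* = 1.7778 and P* = 59 - 3(1.7778) = 53.6667.
Consumer surplus is the triangle under demand above P*: (1/2)(1.7778)(59 - 53.6667) = (1/2)(1.7778)(5.3333) = 4.7407.

4.74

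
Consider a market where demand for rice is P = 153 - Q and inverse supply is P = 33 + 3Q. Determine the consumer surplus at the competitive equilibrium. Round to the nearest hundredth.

450.00

Setting demand equal to supply, 120 = 4Q, so Q* = 30 and P* = 123.
The demand choke price is 153, so CS = (1/2)(Q*)(153 - P*) = (1/2)(30)(30) = 450.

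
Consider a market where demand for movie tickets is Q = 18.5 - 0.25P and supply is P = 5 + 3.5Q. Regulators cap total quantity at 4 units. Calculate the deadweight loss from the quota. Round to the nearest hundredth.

Rewriting demand in inverse form: P = 74 - 4Q.
Without the quota, 74 - 4Q = 5 + 3.5Q gives Q* = 9.2.
At Q = 4 the demand price is 74 - 4(4) = 58 and the supply price is 5 + 3.5(4) = 19.
DWL = (1/2)(gap between curves at 4) x (Q* - 4) = (1/2)(39)(5.2) = 101.4.

101.40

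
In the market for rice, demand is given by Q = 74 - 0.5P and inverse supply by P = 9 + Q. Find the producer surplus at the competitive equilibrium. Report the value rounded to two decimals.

Rewriting demand in inverse form: P = 148 - 2Q.
Set 148 - 2Q = 9 + Q, which gives 139 = 3Q, so Q* = 46.3333 and P* = 148 - 2(46.3333) = 55.3333.
PS is the area between P* and the supply curve from 0 to Q*: (1/2)(46.3333)(46.3333) = 1073.3889.

1073.39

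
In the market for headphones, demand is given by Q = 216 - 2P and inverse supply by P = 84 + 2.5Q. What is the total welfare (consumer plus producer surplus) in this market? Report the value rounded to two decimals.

96.00

Rewriting demand in inverse form: P = 108 - 0.5Q.
Equilibrium: 108 - 0.5Q = 84 + 2.5Q, so Q* = 8 and P* = 104.
Total surplus is the full triangle between the curves from 0 to Q*: (1/2)(8)(108 - 84) = 96.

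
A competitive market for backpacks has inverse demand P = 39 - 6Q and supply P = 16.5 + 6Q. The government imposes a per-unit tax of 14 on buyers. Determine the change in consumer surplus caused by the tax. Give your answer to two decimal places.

Without the tax, 39 - 6Q = 16.5 + 6Q so Q* = 1.875 and P* = 27.75.
With the tax, buyers' net willingness to pay falls by 14: (39 - 14) - 6Q = 16.5 + 6Q, so Q_t = 0.7083. Buyers pay P_b = 34.75; sellers receive P_s = P_b - 14 = 20.75.
Consumers lose the trapezoid between P* and P_b out to Q_t plus the triangle from Q_t to Q*: change in CS = 1.5052 - 10.5469 = -9.0417.

-9.04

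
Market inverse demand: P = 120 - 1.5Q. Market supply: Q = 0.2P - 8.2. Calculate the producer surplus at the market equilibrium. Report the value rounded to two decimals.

369.29

Rewriting supply in inverse form: P = 41 + 5Q.
Equilibrium: 120 - 1.5Q = 41 + 5Q, so Q* = 12.1538 and P* = 101.7692.
Producer surplus is the triangle above supply below P*: (1/2)(12.1538)(101.7692 - 41) = (1/2)(12.1538)(60.7692) = 369.2899.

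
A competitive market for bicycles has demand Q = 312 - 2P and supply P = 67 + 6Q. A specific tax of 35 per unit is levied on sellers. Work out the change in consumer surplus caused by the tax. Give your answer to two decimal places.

-29.62

Rewriting demand in inverse form: P = 156 - 0.5Q.
Without the tax, 156 - 0.5Q = 67 + 6Q so Q* = 13.6923 and P* = 149.1538.
A tax on sellers shifts supply up by 35: 156 - 0.5Q = 67 + 6Q + 35, so Q_t = 8.3077. Buyers pay P_b = 151.8462; sellers receive P_s = P_b - 35 = 116.8462.
Consumers lose the trapezoid between P* and P_b out to Q_t plus the triangle from Q_t to Q*: change in CS = 17.2544 - 46.8698 = -29.6154.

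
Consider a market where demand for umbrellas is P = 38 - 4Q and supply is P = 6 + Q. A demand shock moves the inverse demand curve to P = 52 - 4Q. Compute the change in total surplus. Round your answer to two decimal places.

109.20

Initial equilibrium: Q_0 = 6.4, P_0 = 12.4; CS_0 = (1/2)(6.4)(25.6) = 81.92, PS_0 = (1/2)(6.4)(6.4) = 20.48.
New equilibrium: 52 - 4Q = 6 + Q gives Q_1 = 9.2, P_1 = 15.2; CS_1 = 169.28, PS_1 = 42.32.
Change in total surplus = (169.28 + 42.32) - (81.92 + 20.48) = 109.2.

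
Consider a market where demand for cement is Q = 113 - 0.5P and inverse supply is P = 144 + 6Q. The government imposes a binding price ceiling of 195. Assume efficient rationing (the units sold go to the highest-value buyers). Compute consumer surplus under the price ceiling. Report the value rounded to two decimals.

191.25

Rewriting demand in inverse form: P = 226 - 2Q.
Without the control, 226 - 2Q = 144 + 6Q so Q* = 10.25 and P* = 205.5.
At P = 195, sellers supply (195 - 144)/6 = 8.5 while buyers want more, so the quantity traded is 8.5 at price 195.
The demand price at Q = 8.5 is 209. CS is the trapezoid between demand and 195 over [0, 8.5]: (1/2)[(226 - 195) + (209 - 195)](8.5) = 191.25.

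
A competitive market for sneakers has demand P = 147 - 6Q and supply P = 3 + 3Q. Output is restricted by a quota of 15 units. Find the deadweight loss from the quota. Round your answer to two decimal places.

Without the quota, 147 - 6Q = 3 + 3Q gives Q* = 16.
At Q = 15 the demand price is 147 - 6(15) = 57 and the supply price is 3 + 3(15) = 48.
DWL = (1/2)(gap between curves at 15) x (Q* - 15) = (1/2)(9)(1) = 4.5.

4.50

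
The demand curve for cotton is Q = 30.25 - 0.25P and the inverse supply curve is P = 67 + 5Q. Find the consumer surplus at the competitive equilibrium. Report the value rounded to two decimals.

Rewriting demand in inverse form: P = 121 - 4Q.
Equilibrium: 121 - 4Q = 67 + 5Q, so Q* = 6 and P* = 97.
The demand choke price is 121, so CS = (1/2)(Q*)(121 - P*) = (1/2)(6)(24) = 72.

72.00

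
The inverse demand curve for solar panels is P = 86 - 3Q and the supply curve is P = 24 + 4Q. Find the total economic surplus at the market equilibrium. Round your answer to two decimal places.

Set 86 - 3Q = 24 + 4Q, which gives 62 = 7Q, so Q* = 8.8571 and P* = 86 - 3(8.8571) = 59.4286.
CS = (1/2)(8.8571)(26.5714) = 117.6735 and PS = (1/2)(8.8571)(35.4286) = 156.898, so total surplus = 274.5714.

274.57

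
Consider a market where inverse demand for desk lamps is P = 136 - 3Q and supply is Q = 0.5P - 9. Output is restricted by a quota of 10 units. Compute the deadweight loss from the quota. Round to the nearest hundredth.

462.40

Rewriting supply in inverse form: P = 18 + 2Q.
Unrestricted equilibrium: Q* = (136 - 18)/(3 + 2) = 23.6.
At Q = 10 the demand price is 136 - 3(10) = 106 and the supply price is 18 + 2(10) = 38.
Deadweight loss is the triangle between the curves from 10 to 23.6: (1/2)(106 - 38)(23.6 - 10) = 462.4.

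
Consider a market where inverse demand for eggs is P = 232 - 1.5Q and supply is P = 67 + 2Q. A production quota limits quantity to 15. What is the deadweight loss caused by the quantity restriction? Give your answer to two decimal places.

1808.04

Unrestricted equilibrium: Q* = (232 - 67)/(1.5 + 2) = 47.1429.
At Q = 15 the demand price is 232 - 1.5(15) = 209.5 and the supply price is 67 + 2(15) = 97.
Deadweight loss is the triangle between the curves from 15 to 47.1429: (1/2)(209.5 - 97)(47.1429 - 15) = 1808.0357.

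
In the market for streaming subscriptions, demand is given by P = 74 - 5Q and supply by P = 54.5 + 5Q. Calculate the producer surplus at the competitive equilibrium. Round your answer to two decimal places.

Setting demand equal to supply, 19.5 = 10Q, so Q* = 1.95 and P* = 64.25.
PS is the area between P* and the supply curve from 0 to Q*: (1/2)(1.95)(9.75) = 9.5062.

9.51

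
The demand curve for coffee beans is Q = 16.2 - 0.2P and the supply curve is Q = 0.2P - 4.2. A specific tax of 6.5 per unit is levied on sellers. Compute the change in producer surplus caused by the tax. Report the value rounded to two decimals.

Rewriting demand in inverse form: P = 81 - 5Q.
Rewriting supply in inverse form: P = 21 + 5Q.
Pre-tax equilibrium: 81 - 5Q = 21 + 5Q gives Q* = 6, P* = 51.
A tax on sellers shifts supply up by 6.5: 81 - 5Q = 21 + 5Q + 6.5, so Q_t = 5.35. Buyers pay P_b = 54.25; sellers receive P_s = P_b - 6.5 = 47.75.
Producers lose the trapezoid between P_s and P* out to Q_t plus the triangle from Q_t to Q*: change in PS = 71.5563 - 90 = -18.4438.

-18.44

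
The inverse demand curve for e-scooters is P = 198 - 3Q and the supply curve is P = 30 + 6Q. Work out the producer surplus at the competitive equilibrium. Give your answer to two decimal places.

1045.33

Set 198 - 3Q = 30 + 6Q, which gives 168 = 9Q, so Q* = 18.6667 and P* = 198 - 3(18.6667) = 142.
The supply curve's price intercept is 30, so PS = (1/2)(Q*)(P* - 30) = (1/2)(18.6667)(112) = 1045.3333.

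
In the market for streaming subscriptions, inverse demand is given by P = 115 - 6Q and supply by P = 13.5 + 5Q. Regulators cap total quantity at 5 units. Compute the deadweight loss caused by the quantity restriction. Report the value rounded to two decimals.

Without the quota, 115 - 6Q = 13.5 + 5Q gives Q* = 9.2273.
At Q = 5 the demand price is 115 - 6(5) = 85 and the supply price is 13.5 + 5(5) = 38.5.
DWL = (1/2)(gap between curves at 5) x (Q* - 5) = (1/2)(46.5)(4.2273) = 98.2841.

98.28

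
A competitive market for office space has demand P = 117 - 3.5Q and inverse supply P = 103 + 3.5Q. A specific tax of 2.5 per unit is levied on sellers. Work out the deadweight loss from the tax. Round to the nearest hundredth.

Pre-tax equilibrium: 117 - 3.5Q = 103 + 3.5Q gives Q* = 2, P* = 110.
A tax on sellers shifts supply up by 2.5: 117 - 3.5Q = 103 + 3.5Q + 2.5, so Q_t = 1.6429. Buyers pay P_b = 111.25; sellers receive P_s = P_b - 2.5 = 108.75.
Deadweight loss is the triangle between the curves from Q_t to Q*: (1/2)(2 - 1.6429)(2.5) = 0.4464.

0.45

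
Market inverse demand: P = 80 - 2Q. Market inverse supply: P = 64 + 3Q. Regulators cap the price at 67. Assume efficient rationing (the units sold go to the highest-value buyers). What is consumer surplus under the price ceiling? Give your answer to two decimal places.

12.00

Free-market equilibrium: 80 - 2Q = 64 + 3Q gives Q* = 3.2, P* = 73.6.
At the ceiling price 67, quantity supplied is (67 - 64)/3 = 1; supply is the short side, so Q = 1 trades at P = 67.
The demand price at Q = 1 is 78. CS is the trapezoid between demand and 67 over [0, 1]: (1/2)[(80 - 67) + (78 - 67)](1) = 12.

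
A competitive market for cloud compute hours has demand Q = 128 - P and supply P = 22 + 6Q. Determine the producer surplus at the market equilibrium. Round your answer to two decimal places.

Rewriting demand in inverse form: P = 128 - Q.
Set 128 - Q = 22 + 6Q, which gives 106 = 7Q, so Q* = 15.1429 and P* = 128 - (15.1429) = 112.8571.
PS is the area between P* and the supply curve from 0 to Q*: (1/2)(15.1429)(90.8571) = 687.9184.

687.92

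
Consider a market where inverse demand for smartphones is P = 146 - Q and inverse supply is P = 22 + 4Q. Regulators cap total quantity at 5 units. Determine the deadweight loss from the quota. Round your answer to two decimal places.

980.10

Without the quota, 146 - Q = 22 + 4Q gives Q* = 24.8.
At Q = 5 the demand price is 146 - (5) = 141 and the supply price is 22 + 4(5) = 42.
DWL = (1/2)(gap between curves at 5) x (Q* - 5) = (1/2)(99)(19.8) = 980.1.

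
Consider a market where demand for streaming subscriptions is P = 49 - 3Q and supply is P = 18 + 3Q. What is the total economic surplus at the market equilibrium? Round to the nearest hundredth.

80.08

Set 49 - 3Q = 18 + 3Q, which gives 31 = 6Q, so Q* = 5.1667 and P* = 49 - 3(5.1667) = 33.5.
Total surplus is the full triangle between the curves from 0 to Q*: (1/2)(5.1667)(49 - 18) = 80.0833.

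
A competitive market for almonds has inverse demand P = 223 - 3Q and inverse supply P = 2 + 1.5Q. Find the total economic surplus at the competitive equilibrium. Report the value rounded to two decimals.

5426.78

Set 223 - 3Q = 2 + 1.5Q, which gives 221 = 4.5Q, so Q* = 49.1111 and P* = 223 - 3(49.1111) = 75.6667.
Total surplus is the full triangle between the curves from 0 to Q*: (1/2)(49.1111)(223 - 2) = 5426.7778.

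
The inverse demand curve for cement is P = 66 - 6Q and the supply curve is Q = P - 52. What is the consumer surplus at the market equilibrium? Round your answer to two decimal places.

12.00

Rewriting supply in inverse form: P = 52 + Q.
Setting demand equal to supply, 14 = 7Q, so Q* = 2 and P* = 54.
The demand choke price is 66, so CS = (1/2)(Q*)(66 - P*) = (1/2)(2)(12) = 12.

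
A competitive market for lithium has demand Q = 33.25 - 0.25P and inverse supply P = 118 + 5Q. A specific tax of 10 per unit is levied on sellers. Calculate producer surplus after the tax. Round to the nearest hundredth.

0.77

Rewriting demand in inverse form: P = 133 - 4Q.
Pre-tax equilibrium: 133 - 4Q = 118 + 5Q gives Q* = 1.6667, P* = 126.3333.
With the tax, sellers need 10 more per unit: 133 - 4Q = 118 + 5Q + 10, so Q_t = 0.5556. Buyers pay P_b = 130.7778; sellers receive P_s = P_b - 10 = 120.7778.
Producer surplus is the triangle above supply below P_s: (1/2)(0.5556)(120.7778 - 118) = 0.7716.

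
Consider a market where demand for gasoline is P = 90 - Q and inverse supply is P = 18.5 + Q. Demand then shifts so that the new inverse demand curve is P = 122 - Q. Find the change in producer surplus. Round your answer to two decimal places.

700.00

Initial equilibrium: Q_0 = 35.75, P_0 = 54.25; CS_0 = (1/2)(35.75)(35.75) = 639.0312, PS_0 = (1/2)(35.75)(35.75) = 639.0312.
New equilibrium: 122 - Q = 18.5 + Q gives Q_1 = 51.75, P_1 = 70.25; CS_1 = 1339.0312, PS_1 = 1339.0312.
Change in producer surplus = 1339.0312 - 639.0312 = 700.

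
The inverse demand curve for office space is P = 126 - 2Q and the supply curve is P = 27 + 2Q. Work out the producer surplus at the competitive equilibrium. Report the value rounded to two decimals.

612.56

Setting demand equal to supply, 99 = 4Q, so Q* = 24.75 and P* = 76.5.
PS is the area between P* and the supply curve from 0 to Q*: (1/2)(24.75)(49.5) = 612.5625.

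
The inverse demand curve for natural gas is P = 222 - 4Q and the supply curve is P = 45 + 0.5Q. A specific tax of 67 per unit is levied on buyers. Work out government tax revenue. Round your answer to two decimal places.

Without the tax, 222 - 4Q = 45 + 0.5Q so Q* = 39.3333 and P* = 64.6667.
With the tax, buyers' net willingness to pay falls by 67: (222 - 67) - 4Q = 45 + 0.5Q, so Q_t = 24.4444. Buyers pay P_b = 124.2222; sellers receive P_s = P_b - 67 = 57.2222.
Tax revenue = t x Q_t = 67 x 24.4444 = 1637.7778.

1637.78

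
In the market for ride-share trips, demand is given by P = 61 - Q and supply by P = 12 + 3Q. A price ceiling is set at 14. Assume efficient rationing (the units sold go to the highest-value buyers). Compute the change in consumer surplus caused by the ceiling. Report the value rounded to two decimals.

Free-market equilibrium: 61 - Q = 12 + 3Q gives Q* = 12.25, P* = 48.75.
At P = 14, sellers supply (14 - 12)/3 = 0.6667 while buyers want more, so the quantity traded is 0.6667 at price 14.
CS goes from (1/2)(12.25)(12.25) = 75.0312 to 31.1111 (computed as (61 - 14)(0.6667) - (1/2)(1)(0.6667)^2), a change of -43.9201.

-43.92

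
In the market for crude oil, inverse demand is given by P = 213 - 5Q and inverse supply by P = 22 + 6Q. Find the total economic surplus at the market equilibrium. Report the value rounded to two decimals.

1658.23

Setting demand equal to supply, 191 = 11Q, so Q* = 17.3636 and P* = 126.1818.
Total surplus is the full triangle between the curves from 0 to Q*: (1/2)(17.3636)(213 - 22) = 1658.2273.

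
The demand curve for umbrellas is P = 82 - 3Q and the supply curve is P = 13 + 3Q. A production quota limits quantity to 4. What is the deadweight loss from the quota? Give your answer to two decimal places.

168.75

Unrestricted equilibrium: Q* = (82 - 13)/(3 + 3) = 11.5.
At Q = 4 the demand price is 82 - 3(4) = 70 and the supply price is 13 + 3(4) = 25.
DWL = (1/2)(gap between curves at 4) x (Q* - 4) = (1/2)(45)(7.5) = 168.75.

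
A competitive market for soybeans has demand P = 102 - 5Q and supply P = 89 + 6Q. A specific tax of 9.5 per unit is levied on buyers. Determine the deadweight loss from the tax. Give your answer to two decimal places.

Pre-tax equilibrium: 102 - 5Q = 89 + 6Q gives Q* = 1.1818, P* = 96.0909.
A tax on buyers shifts demand down by 9.5: (102 - 9.5) - 5Q = 89 + 6Q, so Q_t = 0.3182. Buyers pay P_b = 100.4091; sellers receive P_s = P_b - 9.5 = 90.9091.
The welfare triangle lost has base Q* - Q_t = 0.8636 and height t = 9.5, so DWL = (1/2)(0.8636)(9.5) = 4.1023.

4.10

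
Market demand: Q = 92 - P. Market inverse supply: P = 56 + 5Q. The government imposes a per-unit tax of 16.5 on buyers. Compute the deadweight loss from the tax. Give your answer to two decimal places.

Rewriting demand in inverse form: P = 92 - Q.
Without the tax, 92 - Q = 56 + 5Q so Q* = 6 and P* = 86.
A tax on buyers shifts demand down by 16.5: (92 - 16.5) - Q = 56 + 5Q, so Q_t = 3.25. Buyers pay P_b = 88.75; sellers receive P_s = P_b - 16.5 = 72.25.
The welfare triangle lost has base Q* - Q_t = 2.75 and height t = 16.5, so DWL = (1/2)(2.75)(16.5) = 22.6875.

22.69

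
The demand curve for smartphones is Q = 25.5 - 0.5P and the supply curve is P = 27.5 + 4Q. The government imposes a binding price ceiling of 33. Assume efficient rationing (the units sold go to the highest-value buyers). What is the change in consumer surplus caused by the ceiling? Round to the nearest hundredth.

Rewriting demand in inverse form: P = 51 - 2Q.
Free-market equilibrium: 51 - 2Q = 27.5 + 4Q gives Q* = 3.9167, P* = 43.1667.
At P = 33, sellers supply (33 - 27.5)/4 = 1.375 while buyers want more, so the quantity traded is 1.375 at price 33.
CS goes from (1/2)(3.9167)(7.8333) = 15.3403 to 22.8594 (computed as (51 - 33)(1.375) - (1/2)(2)(1.375)^2), a change of 7.5191.

7.52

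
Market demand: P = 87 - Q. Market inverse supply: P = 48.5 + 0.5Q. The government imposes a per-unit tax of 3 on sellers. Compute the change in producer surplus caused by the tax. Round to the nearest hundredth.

Without the tax, 87 - Q = 48.5 + 0.5Q so Q* = 25.6667 and P* = 61.3333.
A tax on sellers shifts supply up by 3: 87 - Q = 48.5 + 0.5Q + 3, so Q_t = 23.6667. Buyers pay P_b = 63.3333; sellers receive P_s = P_b - 3 = 60.3333.
PS falls from (1/2)(25.6667)(12.8333) = 164.6944 to (1/2)(23.6667)(11.8333) = 140.0278, a change of -24.6667.

-24.67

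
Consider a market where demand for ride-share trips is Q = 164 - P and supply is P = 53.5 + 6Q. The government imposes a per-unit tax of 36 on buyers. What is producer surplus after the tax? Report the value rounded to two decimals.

339.81

Rewriting demand in inverse form: P = 164 - Q.
Pre-tax equilibrium: 164 - Q = 53.5 + 6Q gives Q* = 15.7857, P* = 148.2143.
With the tax, buyers' net willingness to pay falls by 36: (164 - 36) - Q = 53.5 + 6Q, so Q_t = 10.6429. Buyers pay P_b = 153.3571; sellers receive P_s = P_b - 36 = 117.3571.
PS = (1/2)(Q_t)(P_s - 53.5) = (1/2)(10.6429)(63.8571) = 339.8112.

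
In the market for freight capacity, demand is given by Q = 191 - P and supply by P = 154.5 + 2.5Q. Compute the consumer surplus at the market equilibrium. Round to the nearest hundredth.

54.38

Rewriting demand in inverse form: P = 191 - Q.
Equilibrium: 191 - Q = 154.5 + 2.5Q, so Q* = 10.4286 and P* = 180.5714.
CS is the area between the demand curve and P* from 0 to Q*: (1/2)(10.4286)(10.4286) = 54.3776.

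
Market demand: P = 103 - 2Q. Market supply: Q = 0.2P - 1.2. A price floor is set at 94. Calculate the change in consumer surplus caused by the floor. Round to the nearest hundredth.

-171.77

Rewriting supply in inverse form: P = 6 + 5Q.
Free-market equilibrium: 103 - 2Q = 6 + 5Q gives Q* = 13.8571, P* = 75.2857.
At the floor price 94, quantity demanded is (103 - 94)/2 = 4.5; demand is the short side, so Q = 4.5 trades at P = 94.
CS goes from (1/2)(13.8571)(27.7143) = 192.0204 to 20.25 (computed as (103 - 94)(4.5) - (1/2)(2)(4.5)^2), a change of -171.7704.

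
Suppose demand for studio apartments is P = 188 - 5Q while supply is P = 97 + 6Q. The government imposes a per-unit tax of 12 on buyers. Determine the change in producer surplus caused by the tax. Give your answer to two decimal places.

Pre-tax equilibrium: 188 - 5Q = 97 + 6Q gives Q* = 8.2727, P* = 146.6364.
A tax on buyers shifts demand down by 12: (188 - 12) - 5Q = 97 + 6Q, so Q_t = 7.1818. Buyers pay P_b = 152.0909; sellers receive P_s = P_b - 12 = 140.0909.
PS falls from (1/2)(8.2727)(49.6364) = 205.314 to (1/2)(7.1818)(43.0909) = 154.7355, a change of -50.5785.

-50.58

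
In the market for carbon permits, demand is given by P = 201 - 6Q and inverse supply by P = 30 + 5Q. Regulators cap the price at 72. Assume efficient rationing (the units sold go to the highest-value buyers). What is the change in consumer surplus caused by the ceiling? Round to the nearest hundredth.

Free-market equilibrium: 201 - 6Q = 30 + 5Q gives Q* = 15.5455, P* = 107.7273.
At P = 72, sellers supply (72 - 30)/5 = 8.4 while buyers want more, so the quantity traded is 8.4 at price 72.
CS goes from (1/2)(15.5455)(93.2727) = 724.9835 to 871.92 (computed as (201 - 72)(8.4) - (1/2)(6)(8.4)^2), a change of 146.9365.

146.94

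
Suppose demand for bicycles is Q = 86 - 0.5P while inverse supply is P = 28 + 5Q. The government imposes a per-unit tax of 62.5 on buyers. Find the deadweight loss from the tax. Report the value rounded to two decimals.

Rewriting demand in inverse form: P = 172 - 2Q.
Without the tax, 172 - 2Q = 28 + 5Q so Q* = 20.5714 and P* = 130.8571.
With the tax, buyers' net willingness to pay falls by 62.5: (172 - 62.5) - 2Q = 28 + 5Q, so Q_t = 11.6429. Buyers pay P_b = 148.7143; sellers receive P_s = P_b - 62.5 = 86.2143.
Deadweight loss is the triangle between the curves from Q_t to Q*: (1/2)(20.5714 - 11.6429)(62.5) = 279.0179.

279.02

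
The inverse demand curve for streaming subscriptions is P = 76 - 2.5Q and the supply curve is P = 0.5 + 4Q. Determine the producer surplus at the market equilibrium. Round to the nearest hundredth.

Set 76 - 2.5Q = 0.5 + 4Q, which gives 75.5 = 6.5Q, so Q* = 11.6154 and P* = 76 - 2.5(11.6154) = 46.9615.
Producer surplus is the triangle above supply below P*: (1/2)(11.6154)(46.9615 - 0.5) = (1/2)(11.6154)(46.4615) = 269.8343.

269.83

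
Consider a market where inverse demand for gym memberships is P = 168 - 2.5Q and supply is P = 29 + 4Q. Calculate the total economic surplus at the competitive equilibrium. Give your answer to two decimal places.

1486.23

Equilibrium: 168 - 2.5Q = 29 + 4Q, so Q* = 21.3846 and P* = 114.5385.
Total surplus is the full triangle between the curves from 0 to Q*: (1/2)(21.3846)(168 - 29) = 1486.2308.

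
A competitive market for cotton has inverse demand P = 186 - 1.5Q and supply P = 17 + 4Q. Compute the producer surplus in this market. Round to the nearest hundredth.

1888.33

Equilibrium: 186 - 1.5Q = 17 + 4Q, so Q* = 30.7273 and P* = 139.9091.
Producer surplus is the triangle above supply below P*: (1/2)(30.7273)(139.9091 - 17) = (1/2)(30.7273)(122.9091) = 1888.3306.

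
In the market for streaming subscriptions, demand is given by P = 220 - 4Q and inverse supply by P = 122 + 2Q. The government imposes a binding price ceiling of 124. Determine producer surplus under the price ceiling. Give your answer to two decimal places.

Without the control, 220 - 4Q = 122 + 2Q so Q* = 16.3333 and P* = 154.6667.
At P = 124, sellers supply (124 - 122)/2 = 1 while buyers want more, so the quantity traded is 1 at price 124.
PS is the triangle above supply below 124: (1/2)(1)(124 - 122) = 1.

1.00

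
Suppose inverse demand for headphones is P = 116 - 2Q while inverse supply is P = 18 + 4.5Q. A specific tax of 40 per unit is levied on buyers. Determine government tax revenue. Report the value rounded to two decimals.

356.92

Pre-tax equilibrium: 116 - 2Q = 18 + 4.5Q gives Q* = 15.0769, P* = 85.8462.
With the tax, buyers' net willingness to pay falls by 40: (116 - 40) - 2Q = 18 + 4.5Q, so Q_t = 8.9231. Buyers pay P_b = 98.1538; sellers receive P_s = P_b - 40 = 58.1538.
Revenue is the tax times quantity traded: 40 x 8.9231 = 356.9231.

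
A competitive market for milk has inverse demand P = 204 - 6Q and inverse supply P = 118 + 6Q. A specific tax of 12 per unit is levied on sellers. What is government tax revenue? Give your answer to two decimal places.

Without the tax, 204 - 6Q = 118 + 6Q so Q* = 7.1667 and P* = 161.
A tax on sellers shifts supply up by 12: 204 - 6Q = 118 + 6Q + 12, so Q_t = 6.1667. Buyers pay P_b = 167; sellers receive P_s = P_b - 12 = 155.
Tax revenue = t x Q_t = 12 x 6.1667 = 74.

74.00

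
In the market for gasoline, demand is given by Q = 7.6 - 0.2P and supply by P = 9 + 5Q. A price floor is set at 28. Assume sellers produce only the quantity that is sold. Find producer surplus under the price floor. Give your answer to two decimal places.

28.00

Rewriting demand in inverse form: P = 38 - 5Q.
Free-market equilibrium: 38 - 5Q = 9 + 5Q gives Q* = 2.9, P* = 23.5.
At the floor price 28, quantity demanded is (38 - 28)/5 = 2; demand is the short side, so Q = 2 trades at P = 28.
The supply price at Q = 2 is 19. PS is the trapezoid between 28 and supply over [0, 2]: (1/2)[(28 - 9) + (28 - 19)](2) = 28.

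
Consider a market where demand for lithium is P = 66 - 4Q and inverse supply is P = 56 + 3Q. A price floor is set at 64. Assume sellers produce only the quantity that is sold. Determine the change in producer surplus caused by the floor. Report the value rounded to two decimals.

0.56

Without the control, 66 - 4Q = 56 + 3Q so Q* = 1.4286 and P* = 60.2857.
At the floor price 64, quantity demanded is (66 - 64)/4 = 0.5; demand is the short side, so Q = 0.5 trades at P = 64.
PS goes from (1/2)(1.4286)(4.2857) = 3.0612 to 3.625 (computed as (64 - 56)(0.5) - (1/2)(3)(0.5)^2), a change of 0.5638.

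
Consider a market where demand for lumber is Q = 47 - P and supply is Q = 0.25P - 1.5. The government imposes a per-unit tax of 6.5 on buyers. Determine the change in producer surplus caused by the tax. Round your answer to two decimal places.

Rewriting demand in inverse form: P = 47 - Q.
Rewriting supply in inverse form: P = 6 + 4Q.
Without the tax, 47 - Q = 6 + 4Q so Q* = 8.2 and P* = 38.8.
A tax on buyers shifts demand down by 6.5: (47 - 6.5) - Q = 6 + 4Q, so Q_t = 6.9. Buyers pay P_b = 40.1; sellers receive P_s = P_b - 6.5 = 33.6.
PS falls from (1/2)(8.2)(32.8) = 134.48 to (1/2)(6.9)(27.6) = 95.22, a change of -39.26.

-39.26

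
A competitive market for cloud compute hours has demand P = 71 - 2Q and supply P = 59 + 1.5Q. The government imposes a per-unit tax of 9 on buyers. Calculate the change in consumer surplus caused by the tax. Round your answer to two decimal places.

-11.02

Pre-tax equilibrium: 71 - 2Q = 59 + 1.5Q gives Q* = 3.4286, P* = 64.1429.
A tax on buyers shifts demand down by 9: (71 - 9) - 2Q = 59 + 1.5Q, so Q_t = 0.8571. Buyers pay P_b = 69.2857; sellers receive P_s = P_b - 9 = 60.2857.
CS falls from (1/2)(3.4286)(6.8571) = 11.7551 to (1/2)(0.8571)(1.7143) = 0.7347, a change of -11.0204.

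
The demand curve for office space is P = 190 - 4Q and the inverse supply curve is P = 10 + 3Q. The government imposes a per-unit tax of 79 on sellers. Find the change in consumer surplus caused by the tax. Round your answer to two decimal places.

-906.08

Without the tax, 190 - 4Q = 10 + 3Q so Q* = 25.7143 and P* = 87.1429.
A tax on sellers shifts supply up by 79: 190 - 4Q = 10 + 3Q + 79, so Q_t = 14.4286. Buyers pay P_b = 132.2857; sellers receive P_s = P_b - 79 = 53.2857.
Consumers lose the trapezoid between P* and P_b out to Q_t plus the triangle from Q_t to Q*: change in CS = 416.3673 - 1322.449 = -906.0816.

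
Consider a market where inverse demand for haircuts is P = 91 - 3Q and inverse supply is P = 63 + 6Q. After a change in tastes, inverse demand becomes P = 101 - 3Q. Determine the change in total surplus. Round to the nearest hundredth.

36.67

Initial equilibrium: Q_0 = 3.1111, P_0 = 81.6667; CS_0 = (1/2)(3.1111)(9.3333) = 14.5185, PS_0 = (1/2)(3.1111)(18.6667) = 29.037.
New equilibrium: 101 - 3Q = 63 + 6Q gives Q_1 = 4.2222, P_1 = 88.3333; CS_1 = 26.7407, PS_1 = 53.4815.
Change in total surplus = (26.7407 + 53.4815) - (14.5185 + 29.037) = 36.6667.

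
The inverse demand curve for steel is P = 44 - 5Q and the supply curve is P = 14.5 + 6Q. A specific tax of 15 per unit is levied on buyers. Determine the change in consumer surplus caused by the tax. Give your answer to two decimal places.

-13.64

Without the tax, 44 - 5Q = 14.5 + 6Q so Q* = 2.6818 and P* = 30.5909.
With the tax, buyers' net willingness to pay falls by 15: (44 - 15) - 5Q = 14.5 + 6Q, so Q_t = 1.3182. Buyers pay P_b = 37.4091; sellers receive P_s = P_b - 15 = 22.4091.
CS falls from (1/2)(2.6818)(13.4091) = 17.9804 to (1/2)(1.3182)(6.5909) = 4.344, a change of -13.6364.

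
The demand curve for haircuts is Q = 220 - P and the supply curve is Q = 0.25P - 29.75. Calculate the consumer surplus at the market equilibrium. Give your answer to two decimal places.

204.02

Rewriting demand in inverse form: P = 220 - Q.
Rewriting supply in inverse form: P = 119 + 4Q.
Set 220 - Q = 119 + 4Q, which gives 101 = 5Q, so Q* = 20.2 and P* = 220 - (20.2) = 199.8.
Consumer surplus is the triangle under demand above P*: (1/2)(20.2)(220 - 199.8) = (1/2)(20.2)(20.2) = 204.02.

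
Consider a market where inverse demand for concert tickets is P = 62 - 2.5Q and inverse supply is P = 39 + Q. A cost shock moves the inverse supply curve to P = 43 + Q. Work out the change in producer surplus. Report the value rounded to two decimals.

-6.86

Initial equilibrium: Q_0 = 6.5714, P_0 = 45.5714; CS_0 = (1/2)(6.5714)(16.4286) = 53.9796, PS_0 = (1/2)(6.5714)(6.5714) = 21.5918.
New equilibrium: 62 - 2.5Q = 43 + Q gives Q_1 = 5.4286, P_1 = 48.4286; CS_1 = 36.8367, PS_1 = 14.7347.
Change in producer surplus = 14.7347 - 21.5918 = -6.8571.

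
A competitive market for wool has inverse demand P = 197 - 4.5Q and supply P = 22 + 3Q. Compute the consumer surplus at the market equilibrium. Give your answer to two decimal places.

Equilibrium: 197 - 4.5Q = 22 + 3Q, so Q* = 23.3333 and P* = 92.
The demand choke price is 197, so CS = (1/2)(Q*)(197 - P*) = (1/2)(23.3333)(105) = 1225.

1225.00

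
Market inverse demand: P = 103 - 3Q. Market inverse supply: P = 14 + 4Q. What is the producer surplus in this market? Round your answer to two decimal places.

Equilibrium: 103 - 3Q = 14 + 4Q, so Q* = 12.7143 and P* = 64.8571.
Producer surplus is the triangle above supply below P*: (1/2)(12.7143)(64.8571 - 14) = (1/2)(12.7143)(50.8571) = 323.3061.

323.31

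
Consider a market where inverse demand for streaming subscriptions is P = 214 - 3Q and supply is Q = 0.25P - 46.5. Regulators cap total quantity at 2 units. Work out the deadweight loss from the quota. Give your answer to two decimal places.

Rewriting supply in inverse form: P = 186 + 4Q.
Without the quota, 214 - 3Q = 186 + 4Q gives Q* = 4.
At Q = 2 the demand price is 214 - 3(2) = 208 and the supply price is 186 + 4(2) = 194.
Deadweight loss is the triangle between the curves from 2 to 4: (1/2)(208 - 194)(4 - 2) = 14.

14.00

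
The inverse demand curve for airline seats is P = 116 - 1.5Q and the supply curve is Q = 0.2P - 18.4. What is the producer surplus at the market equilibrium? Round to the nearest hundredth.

Rewriting supply in inverse form: P = 92 + 5Q.
Equilibrium: 116 - 1.5Q = 92 + 5Q, so Q* = 3.6923 and P* = 110.4615.
PS is the area between P* and the supply curve from 0 to Q*: (1/2)(3.6923)(18.4615) = 34.0828.

34.08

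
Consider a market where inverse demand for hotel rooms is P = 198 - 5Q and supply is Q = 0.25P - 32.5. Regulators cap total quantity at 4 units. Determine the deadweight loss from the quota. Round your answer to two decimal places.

Rewriting supply in inverse form: P = 130 + 4Q.
Unrestricted equilibrium: Q* = (198 - 130)/(5 + 4) = 7.5556.
At Q = 4 the demand price is 198 - 5(4) = 178 and the supply price is 130 + 4(4) = 146.
DWL = (1/2)(gap between curves at 4) x (Q* - 4) = (1/2)(32)(3.5556) = 56.8889.

56.89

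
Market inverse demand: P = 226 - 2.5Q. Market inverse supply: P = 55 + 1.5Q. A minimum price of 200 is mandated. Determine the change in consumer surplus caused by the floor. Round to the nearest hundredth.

-2149.25

Free-market equilibrium: 226 - 2.5Q = 55 + 1.5Q gives Q* = 42.75, P* = 119.125.
At P = 200, buyers demand (226 - 200)/2.5 = 10.4 while sellers would supply more, so the quantity traded is 10.4 at price 200.
CS goes from (1/2)(42.75)(106.875) = 2284.4531 to 135.2 (computed as (226 - 200)(10.4) - (1/2)(2.5)(10.4)^2), a change of -2149.2531.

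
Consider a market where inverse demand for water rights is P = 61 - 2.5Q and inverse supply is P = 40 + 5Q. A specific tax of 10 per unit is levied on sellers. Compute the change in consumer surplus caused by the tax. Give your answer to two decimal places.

Pre-tax equilibrium: 61 - 2.5Q = 40 + 5Q gives Q* = 2.8, P* = 54.
With the tax, sellers need 10 more per unit: 61 - 2.5Q = 40 + 5Q + 10, so Q_t = 1.4667. Buyers pay P_b = 57.3333; sellers receive P_s = P_b - 10 = 47.3333.
CS falls from (1/2)(2.8)(7) = 9.8 to (1/2)(1.4667)(3.6667) = 2.6889, a change of -7.1111.

-7.11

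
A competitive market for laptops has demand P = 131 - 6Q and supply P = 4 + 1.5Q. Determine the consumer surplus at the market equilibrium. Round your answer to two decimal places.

Set 131 - 6Q = 4 + 1.5Q, which gives 127 = 7.5Q, so Q* = 16.9333 and P* = 131 - 6(16.9333) = 29.4.
Consumer surplus is the triangle under demand above P*: (1/2)(16.9333)(131 - 29.4) = (1/2)(16.9333)(101.6) = 860.2133.

860.21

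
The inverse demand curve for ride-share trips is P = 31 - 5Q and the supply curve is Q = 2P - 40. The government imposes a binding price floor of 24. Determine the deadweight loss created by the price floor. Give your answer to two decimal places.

Rewriting supply in inverse form: P = 20 + 0.5Q.
Free-market equilibrium: 31 - 5Q = 20 + 0.5Q gives Q* = 2, P* = 21.
At P = 24, buyers demand (31 - 24)/5 = 1.4 while sellers would supply more, so the quantity traded is 1.4 at price 24.
The lost-trades triangle has base Q* - 1.4 = 0.6 and height equal to the gap between the curves at Q = 1.4, which is 24 - 20.7 = 3.3. DWL = (1/2)(0.6)(3.3) = 0.99.

0.99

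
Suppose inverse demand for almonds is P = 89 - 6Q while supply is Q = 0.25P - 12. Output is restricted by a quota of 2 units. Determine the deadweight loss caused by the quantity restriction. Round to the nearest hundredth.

Rewriting supply in inverse form: P = 48 + 4Q.
Without the quota, 89 - 6Q = 48 + 4Q gives Q* = 4.1.
At Q = 2 the demand price is 89 - 6(2) = 77 and the supply price is 48 + 4(2) = 56.
DWL = (1/2)(gap between curves at 2) x (Q* - 2) = (1/2)(21)(2.1) = 22.05.

22.05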